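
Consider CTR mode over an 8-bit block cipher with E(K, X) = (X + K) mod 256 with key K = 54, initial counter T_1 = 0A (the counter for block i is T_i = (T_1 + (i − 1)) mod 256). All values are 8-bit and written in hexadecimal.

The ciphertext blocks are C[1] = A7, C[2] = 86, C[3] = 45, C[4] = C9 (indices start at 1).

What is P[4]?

CTR decryption: S_i = E(K, T_i) where T_i is the counter for block i; P_i = C_i ⊕ S_i.
P[4]: T = 0D, S = E(K, T) = 61; C9 ⊕ 61 = A8.

P[4] = A8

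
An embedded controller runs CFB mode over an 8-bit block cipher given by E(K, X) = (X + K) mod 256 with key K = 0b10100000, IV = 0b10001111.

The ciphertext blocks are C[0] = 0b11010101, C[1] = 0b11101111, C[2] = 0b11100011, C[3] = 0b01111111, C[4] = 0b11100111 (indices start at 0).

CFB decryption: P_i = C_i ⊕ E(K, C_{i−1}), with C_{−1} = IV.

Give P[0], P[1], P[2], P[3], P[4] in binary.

P[0] = 0b11111010, P[1] = 0b10011010, P[2] = 0b01101100, P[3] = 0b11111100, P[4] = 0b11111000

P[0]: E(K, 0b10001111) = 0b00101111; 0b11010101 ⊕ 0b00101111 = 0b11111010.
P[1]: E(K, 0b11010101) = 0b01110101; 0b11101111 ⊕ 0b01110101 = 0b10011010.
P[2]: E(K, 0b11101111) = 0b10001111; 0b11100011 ⊕ 0b10001111 = 0b01101100.
P[3]: E(K, 0b11100011) = 0b10000011; 0b01111111 ⊕ 0b10000011 = 0b11111100.
P[4]: E(K, 0b01111111) = 0b00011111; 0b11100111 ⊕ 0b00011111 = 0b11111000.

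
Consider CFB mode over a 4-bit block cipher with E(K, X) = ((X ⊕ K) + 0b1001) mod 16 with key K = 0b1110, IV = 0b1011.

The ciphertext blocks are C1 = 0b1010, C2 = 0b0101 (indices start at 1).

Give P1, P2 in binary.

CFB decryption: P_i = C_i ⊕ E(K, C_{i−1}), with C_{0} = IV.
P1: E(K, 0b1011) = 0b1110; 0b1010 ⊕ 0b1110 = 0b0100.
P2: E(K, 0b1010) = 0b1101; 0b0101 ⊕ 0b1101 = 0b1000.

P1 = 0b0100, P2 = 0b1000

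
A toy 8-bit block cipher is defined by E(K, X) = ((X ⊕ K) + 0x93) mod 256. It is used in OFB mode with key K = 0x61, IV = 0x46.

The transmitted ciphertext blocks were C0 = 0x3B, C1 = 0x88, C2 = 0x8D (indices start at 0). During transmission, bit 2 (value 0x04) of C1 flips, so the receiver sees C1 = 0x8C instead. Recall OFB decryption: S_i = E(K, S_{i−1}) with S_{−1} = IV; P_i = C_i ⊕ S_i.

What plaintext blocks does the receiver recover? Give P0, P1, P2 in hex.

P0 = 0x81, P1 = 0xE2, P2 = 0x2F

Only C1 changed, to 0x8C. In OFB, a change in C_i flips the same bit in P_i only; the keystream is unaffected. Decrypting the received ciphertext:
P0: S = E(K, 0x46) = 0xBA; 0x3B ⊕ 0xBA = 0x81.
P1: S = E(K, 0xBA) = 0x6E; 0x8C ⊕ 0x6E = 0xE2.
P2: S = E(K, 0x6E) = 0xA2; 0x8D ⊕ 0xA2 = 0x2F.
Blocks that differ from the original plaintext: P1.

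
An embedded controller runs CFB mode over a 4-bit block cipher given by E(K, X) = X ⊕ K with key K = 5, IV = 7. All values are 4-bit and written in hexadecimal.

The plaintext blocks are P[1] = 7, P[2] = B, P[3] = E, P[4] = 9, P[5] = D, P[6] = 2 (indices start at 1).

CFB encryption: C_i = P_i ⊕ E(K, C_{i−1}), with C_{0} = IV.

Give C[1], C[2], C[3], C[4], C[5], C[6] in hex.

C[1] = 5, C[2] = B, C[3] = 0, C[4] = C, C[5] = 4, C[6] = 3

C[1]: E(K, 7) = 2; 7 ⊕ 2 = 5.
C[2]: E(K, 5) = 0; B ⊕ 0 = B.
C[3]: E(K, B) = E; E ⊕ E = 0.
C[4]: E(K, 0) = 5; 9 ⊕ 5 = C.
C[5]: E(K, C) = 9; D ⊕ 9 = 4.
C[6]: E(K, 4) = 1; 2 ⊕ 1 = 3.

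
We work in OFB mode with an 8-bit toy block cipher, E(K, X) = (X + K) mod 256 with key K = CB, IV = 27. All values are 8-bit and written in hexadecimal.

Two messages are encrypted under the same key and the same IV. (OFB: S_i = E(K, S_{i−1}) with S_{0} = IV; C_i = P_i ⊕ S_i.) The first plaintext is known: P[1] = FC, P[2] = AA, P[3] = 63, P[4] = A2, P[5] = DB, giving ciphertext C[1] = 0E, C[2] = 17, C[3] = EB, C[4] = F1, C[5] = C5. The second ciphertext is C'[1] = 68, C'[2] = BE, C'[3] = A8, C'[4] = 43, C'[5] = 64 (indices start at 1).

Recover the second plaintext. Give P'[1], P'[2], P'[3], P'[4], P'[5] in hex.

In OFB with a reused IV, both messages share the same keystream S_i, so C_i ⊕ C'_i = P_i ⊕ P'_i and thus P'_i = P_i ⊕ C_i ⊕ C'_i.
P'[1]: FC ⊕ 0E ⊕ 68 = 9A.
P'[2]: AA ⊕ 17 ⊕ BE = 03.
P'[3]: 63 ⊕ EB ⊕ A8 = 20.
P'[4]: A2 ⊕ F1 ⊕ 43 = 10.
P'[5]: DB ⊕ C5 ⊕ 64 = 7A.

P'[1] = 9A, P'[2] = 03, P'[3] = 20, P'[4] = 10, P'[5] = 7A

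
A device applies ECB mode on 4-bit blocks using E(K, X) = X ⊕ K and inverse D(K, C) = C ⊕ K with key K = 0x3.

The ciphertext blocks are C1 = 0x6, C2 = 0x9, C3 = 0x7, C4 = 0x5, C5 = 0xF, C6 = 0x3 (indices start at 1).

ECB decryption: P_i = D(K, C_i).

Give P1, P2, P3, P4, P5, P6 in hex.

P1: D(K, 0x6) = 0x5.
P2: D(K, 0x9) = 0xA.
P3: D(K, 0x7) = 0x4.
P4: D(K, 0x5) = 0x6.
P5: D(K, 0xF) = 0xC.
P6: D(K, 0x3) = 0x0.

P1 = 0x5, P2 = 0xA, P3 = 0x4, P4 = 0x6, P5 = 0xC, P6 = 0x0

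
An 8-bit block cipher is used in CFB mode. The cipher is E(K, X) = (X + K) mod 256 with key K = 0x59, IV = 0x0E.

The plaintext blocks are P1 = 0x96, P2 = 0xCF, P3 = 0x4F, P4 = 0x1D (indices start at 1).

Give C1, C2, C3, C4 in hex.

C1 = 0xF1, C2 = 0x85, C3 = 0x91, C4 = 0xF7

CFB encryption: C_i = P_i ⊕ E(K, C_{i−1}), with C_{0} = IV.
C1: E(K, 0x0E) = 0x67; 0x96 ⊕ 0x67 = 0xF1.
C2: E(K, 0xF1) = 0x4A; 0xCF ⊕ 0x4A = 0x85.
C3: E(K, 0x85) = 0xDE; 0x4F ⊕ 0xDE = 0x91.
C4: E(K, 0x91) = 0xEA; 0x1D ⊕ 0xEA = 0xF7.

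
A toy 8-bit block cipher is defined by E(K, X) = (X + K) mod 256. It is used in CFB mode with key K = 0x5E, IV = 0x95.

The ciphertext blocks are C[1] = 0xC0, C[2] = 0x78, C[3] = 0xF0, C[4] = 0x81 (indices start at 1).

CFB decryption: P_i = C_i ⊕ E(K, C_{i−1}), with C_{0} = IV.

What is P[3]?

P[3] = 0x26

P[3]: E(K, 0x78) = 0xD6; 0xF0 ⊕ 0xD6 = 0x26.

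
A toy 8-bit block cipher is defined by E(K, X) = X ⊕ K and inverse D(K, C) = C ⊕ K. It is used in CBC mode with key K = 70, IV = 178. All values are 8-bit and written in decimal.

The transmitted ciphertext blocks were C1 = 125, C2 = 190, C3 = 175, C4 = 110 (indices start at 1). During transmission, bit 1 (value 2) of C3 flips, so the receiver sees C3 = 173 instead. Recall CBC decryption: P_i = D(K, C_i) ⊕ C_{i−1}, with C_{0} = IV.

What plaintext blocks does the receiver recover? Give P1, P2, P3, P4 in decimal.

Only C3 changed, to 173. In CBC, a change in C_i garbles P_i and flips the same bit in P_{i+1}. Decrypting the received ciphertext:
P1: D(K, 125) = 59; 59 ⊕ 178 = 137.
P2: D(K, 190) = 248; 248 ⊕ 125 = 133.
P3: D(K, 173) = 235; 235 ⊕ 190 = 85.
P4: D(K, 110) = 40; 40 ⊕ 173 = 133.
Blocks that differ from the original plaintext: P3, P4.

P1 = 137, P2 = 133, P3 = 85, P4 = 133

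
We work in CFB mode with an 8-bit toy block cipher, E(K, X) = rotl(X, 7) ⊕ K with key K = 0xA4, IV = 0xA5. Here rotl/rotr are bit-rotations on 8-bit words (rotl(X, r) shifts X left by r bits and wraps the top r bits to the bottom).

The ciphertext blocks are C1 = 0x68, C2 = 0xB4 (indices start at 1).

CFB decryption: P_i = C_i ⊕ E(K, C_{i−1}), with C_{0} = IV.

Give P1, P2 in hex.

P1 = 0x1E, P2 = 0x24

P1: E(K, 0xA5) = 0x76; 0x68 ⊕ 0x76 = 0x1E.
P2: E(K, 0x68) = 0x90; 0xB4 ⊕ 0x90 = 0x24.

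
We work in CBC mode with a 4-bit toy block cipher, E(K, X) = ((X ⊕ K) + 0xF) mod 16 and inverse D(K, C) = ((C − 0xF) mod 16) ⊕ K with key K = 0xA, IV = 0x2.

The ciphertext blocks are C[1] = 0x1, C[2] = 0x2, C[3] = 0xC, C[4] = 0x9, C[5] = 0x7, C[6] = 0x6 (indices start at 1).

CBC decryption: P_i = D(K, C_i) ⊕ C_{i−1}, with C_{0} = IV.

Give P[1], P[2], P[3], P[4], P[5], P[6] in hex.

P[1] = 0xA, P[2] = 0x8, P[3] = 0x5, P[4] = 0xC, P[5] = 0xB, P[6] = 0xA

P[1]: D(K, 0x1) = 0x8; 0x8 ⊕ 0x2 = 0xA.
P[2]: D(K, 0x2) = 0x9; 0x9 ⊕ 0x1 = 0x8.
P[3]: D(K, 0xC) = 0x7; 0x7 ⊕ 0x2 = 0x5.
P[4]: D(K, 0x9) = 0x0; 0x0 ⊕ 0xC = 0xC.
P[5]: D(K, 0x7) = 0x2; 0x2 ⊕ 0x9 = 0xB.
P[6]: D(K, 0x6) = 0xD; 0xD ⊕ 0x7 = 0xA.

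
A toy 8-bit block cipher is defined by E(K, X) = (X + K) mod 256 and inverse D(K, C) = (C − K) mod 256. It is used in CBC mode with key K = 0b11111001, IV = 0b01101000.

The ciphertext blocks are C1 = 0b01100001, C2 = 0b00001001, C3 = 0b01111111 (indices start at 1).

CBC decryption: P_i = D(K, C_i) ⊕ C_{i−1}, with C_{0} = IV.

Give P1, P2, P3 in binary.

P1 = 0b00000000, P2 = 0b01110001, P3 = 0b10001111

P1: D(K, 0b01100001) = 0b01101000; 0b01101000 ⊕ 0b01101000 = 0b00000000.
P2: D(K, 0b00001001) = 0b00010000; 0b00010000 ⊕ 0b01100001 = 0b01110001.
P3: D(K, 0b01111111) = 0b10000110; 0b10000110 ⊕ 0b00001001 = 0b10001111.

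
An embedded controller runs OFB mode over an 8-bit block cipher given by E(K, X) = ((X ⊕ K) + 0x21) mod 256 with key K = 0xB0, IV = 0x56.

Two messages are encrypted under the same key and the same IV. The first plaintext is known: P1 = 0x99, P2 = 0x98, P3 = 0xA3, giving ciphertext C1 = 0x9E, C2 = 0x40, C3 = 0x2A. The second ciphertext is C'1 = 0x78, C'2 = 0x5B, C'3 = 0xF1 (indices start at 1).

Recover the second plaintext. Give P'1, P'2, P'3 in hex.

In OFB with a reused IV, both messages share the same keystream S_i, so C_i ⊕ C'_i = P_i ⊕ P'_i and thus P'_i = P_i ⊕ C_i ⊕ C'_i.
P'1: 0x99 ⊕ 0x9E ⊕ 0x78 = 0x7F.
P'2: 0x98 ⊕ 0x40 ⊕ 0x5B = 0x83.
P'3: 0xA3 ⊕ 0x2A ⊕ 0xF1 = 0x78.

P'1 = 0x7F, P'2 = 0x83, P'3 = 0x78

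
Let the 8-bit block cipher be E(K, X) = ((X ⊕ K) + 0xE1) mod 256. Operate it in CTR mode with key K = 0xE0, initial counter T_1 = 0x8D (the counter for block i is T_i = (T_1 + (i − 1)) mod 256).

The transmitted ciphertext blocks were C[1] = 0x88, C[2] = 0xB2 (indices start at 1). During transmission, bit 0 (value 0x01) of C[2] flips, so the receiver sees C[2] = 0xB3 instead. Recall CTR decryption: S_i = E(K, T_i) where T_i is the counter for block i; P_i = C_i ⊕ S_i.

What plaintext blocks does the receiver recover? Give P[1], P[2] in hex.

Only C[2] changed, to 0xB3. In CTR, a change in C_i flips the same bit in P_i only; the keystream is unaffected. Decrypting the received ciphertext:
P[1]: T = 0x8D, S = E(K, T) = 0x4E; 0x88 ⊕ 0x4E = 0xC6.
P[2]: T = 0x8E, S = E(K, T) = 0x4F; 0xB3 ⊕ 0x4F = 0xFC.
Blocks that differ from the original plaintext: P[2].

P[1] = 0xC6, P[2] = 0xFC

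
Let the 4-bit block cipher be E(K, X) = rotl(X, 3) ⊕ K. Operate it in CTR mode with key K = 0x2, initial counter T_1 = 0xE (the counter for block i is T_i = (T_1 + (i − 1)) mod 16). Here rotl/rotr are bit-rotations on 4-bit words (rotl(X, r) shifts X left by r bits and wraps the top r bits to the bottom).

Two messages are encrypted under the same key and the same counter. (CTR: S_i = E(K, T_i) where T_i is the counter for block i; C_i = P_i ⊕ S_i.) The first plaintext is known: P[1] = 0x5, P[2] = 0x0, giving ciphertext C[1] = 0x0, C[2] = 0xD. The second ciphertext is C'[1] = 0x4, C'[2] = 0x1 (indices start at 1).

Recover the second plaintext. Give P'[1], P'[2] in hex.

In CTR with a reused counter, both messages share the same keystream S_i, so C_i ⊕ C'_i = P_i ⊕ P'_i and thus P'_i = P_i ⊕ C_i ⊕ C'_i.
P'[1]: 0x5 ⊕ 0x0 ⊕ 0x4 = 0x1.
P'[2]: 0x0 ⊕ 0xD ⊕ 0x1 = 0xC.

P'[1] = 0x1, P'[2] = 0xC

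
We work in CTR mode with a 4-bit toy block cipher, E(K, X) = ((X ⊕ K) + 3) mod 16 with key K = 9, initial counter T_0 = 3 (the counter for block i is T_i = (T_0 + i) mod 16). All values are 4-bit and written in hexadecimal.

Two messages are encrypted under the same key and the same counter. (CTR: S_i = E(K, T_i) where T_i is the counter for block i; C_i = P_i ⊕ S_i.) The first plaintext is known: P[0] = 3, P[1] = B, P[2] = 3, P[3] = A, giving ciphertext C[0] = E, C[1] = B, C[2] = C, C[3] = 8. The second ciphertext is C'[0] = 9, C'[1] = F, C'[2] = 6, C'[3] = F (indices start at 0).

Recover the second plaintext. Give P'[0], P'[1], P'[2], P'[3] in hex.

P'[0] = 4, P'[1] = F, P'[2] = 9, P'[3] = D

In CTR with a reused counter, both messages share the same keystream S_i, so C_i ⊕ C'_i = P_i ⊕ P'_i and thus P'_i = P_i ⊕ C_i ⊕ C'_i.
P'[0]: 3 ⊕ E ⊕ 9 = 4.
P'[1]: B ⊕ B ⊕ F = F.
P'[2]: 3 ⊕ C ⊕ 6 = 9.
P'[3]: A ⊕ 8 ⊕ F = D.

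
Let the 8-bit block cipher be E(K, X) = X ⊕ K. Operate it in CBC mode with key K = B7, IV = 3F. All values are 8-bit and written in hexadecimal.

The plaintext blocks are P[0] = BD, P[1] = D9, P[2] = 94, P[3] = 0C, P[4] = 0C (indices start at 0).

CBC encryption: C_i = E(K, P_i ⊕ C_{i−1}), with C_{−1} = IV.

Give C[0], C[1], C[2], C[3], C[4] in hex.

C[0]: P[0] ⊕ 3F = 82; E(K, 82) = 35.
C[1]: P[1] ⊕ 35 = EC; E(K, EC) = 5B.
C[2]: P[2] ⊕ 5B = CF; E(K, CF) = 78.
C[3]: P[3] ⊕ 78 = 74; E(K, 74) = C3.
C[4]: P[4] ⊕ C3 = CF; E(K, CF) = 78.

C[0] = 35, C[1] = 5B, C[2] = 78, C[3] = C3, C[4] = 78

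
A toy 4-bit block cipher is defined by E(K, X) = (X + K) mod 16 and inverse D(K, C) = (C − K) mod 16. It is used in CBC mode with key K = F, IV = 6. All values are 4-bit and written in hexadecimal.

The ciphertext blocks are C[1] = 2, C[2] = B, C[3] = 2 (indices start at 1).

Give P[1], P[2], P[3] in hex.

CBC decryption: P_i = D(K, C_i) ⊕ C_{i−1}, with C_{0} = IV.
P[1]: D(K, 2) = 3; 3 ⊕ 6 = 5.
P[2]: D(K, B) = C; C ⊕ 2 = E.
P[3]: D(K, 2) = 3; 3 ⊕ B = 8.

P[1] = 5, P[2] = E, P[3] = 8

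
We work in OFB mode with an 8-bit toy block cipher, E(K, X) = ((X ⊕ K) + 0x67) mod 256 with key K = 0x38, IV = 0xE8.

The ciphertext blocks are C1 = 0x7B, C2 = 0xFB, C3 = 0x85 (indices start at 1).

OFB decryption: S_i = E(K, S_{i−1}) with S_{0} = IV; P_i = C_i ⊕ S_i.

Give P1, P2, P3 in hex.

P1: S = E(K, 0xE8) = 0x37; 0x7B ⊕ 0x37 = 0x4C.
P2: S = E(K, 0x37) = 0x76; 0xFB ⊕ 0x76 = 0x8D.
P3: S = E(K, 0x76) = 0xB5; 0x85 ⊕ 0xB5 = 0x30.

P1 = 0x4C, P2 = 0x8D, P3 = 0x30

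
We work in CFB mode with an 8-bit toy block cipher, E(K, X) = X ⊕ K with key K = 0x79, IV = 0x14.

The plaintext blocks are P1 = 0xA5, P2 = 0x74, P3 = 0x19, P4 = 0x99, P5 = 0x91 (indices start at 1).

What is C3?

CFB encryption: C_i = P_i ⊕ E(K, C_{i−1}), with C_{0} = IV.
C1: E(K, 0x14) = 0x6D; 0xA5 ⊕ 0x6D = 0xC8.
C2: E(K, 0xC8) = 0xB1; 0x74 ⊕ 0xB1 = 0xC5.
C3: E(K, 0xC5) = 0xBC; 0x19 ⊕ 0xBC = 0xA5.

C3 = 0xA5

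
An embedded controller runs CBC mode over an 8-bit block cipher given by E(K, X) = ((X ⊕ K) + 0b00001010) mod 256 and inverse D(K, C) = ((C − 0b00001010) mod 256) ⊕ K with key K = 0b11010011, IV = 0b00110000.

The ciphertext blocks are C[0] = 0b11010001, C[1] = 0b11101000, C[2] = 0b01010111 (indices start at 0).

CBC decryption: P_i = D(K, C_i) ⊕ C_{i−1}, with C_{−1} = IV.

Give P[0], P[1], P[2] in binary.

P[0] = 0b00100100, P[1] = 0b11011100, P[2] = 0b01110110

P[0]: D(K, 0b11010001) = 0b00010100; 0b00010100 ⊕ 0b00110000 = 0b00100100.
P[1]: D(K, 0b11101000) = 0b00001101; 0b00001101 ⊕ 0b11010001 = 0b11011100.
P[2]: D(K, 0b01010111) = 0b10011110; 0b10011110 ⊕ 0b11101000 = 0b01110110.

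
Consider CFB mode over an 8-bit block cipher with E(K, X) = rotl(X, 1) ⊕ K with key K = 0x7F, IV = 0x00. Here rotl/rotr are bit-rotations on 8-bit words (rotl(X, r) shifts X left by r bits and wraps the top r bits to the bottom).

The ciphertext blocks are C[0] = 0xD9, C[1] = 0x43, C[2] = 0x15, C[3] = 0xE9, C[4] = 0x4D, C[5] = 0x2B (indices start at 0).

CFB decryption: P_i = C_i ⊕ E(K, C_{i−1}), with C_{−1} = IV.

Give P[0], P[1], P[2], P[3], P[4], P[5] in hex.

P[0] = 0xA6, P[1] = 0x8F, P[2] = 0xEC, P[3] = 0xBC, P[4] = 0xE1, P[5] = 0xCE

P[0]: E(K, 0x00) = 0x7F; 0xD9 ⊕ 0x7F = 0xA6.
P[1]: E(K, 0xD9) = 0xCC; 0x43 ⊕ 0xCC = 0x8F.
P[2]: E(K, 0x43) = 0xF9; 0x15 ⊕ 0xF9 = 0xEC.
P[3]: E(K, 0x15) = 0x55; 0xE9 ⊕ 0x55 = 0xBC.
P[4]: E(K, 0xE9) = 0xAC; 0x4D ⊕ 0xAC = 0xE1.
P[5]: E(K, 0x4D) = 0xE5; 0x2B ⊕ 0xE5 = 0xCE.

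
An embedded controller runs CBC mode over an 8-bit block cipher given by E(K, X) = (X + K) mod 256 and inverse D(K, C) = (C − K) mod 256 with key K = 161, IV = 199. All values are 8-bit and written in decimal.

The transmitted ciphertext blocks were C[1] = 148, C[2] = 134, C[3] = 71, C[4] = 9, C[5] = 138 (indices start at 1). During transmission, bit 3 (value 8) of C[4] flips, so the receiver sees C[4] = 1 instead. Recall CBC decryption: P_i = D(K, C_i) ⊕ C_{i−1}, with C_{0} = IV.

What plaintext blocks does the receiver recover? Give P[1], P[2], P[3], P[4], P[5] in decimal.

Only C[4] changed, to 1. In CBC, a change in C_i garbles P_i and flips the same bit in P_{i+1}. Decrypting the received ciphertext:
P[1]: D(K, 148) = 243; 243 ⊕ 199 = 52.
P[2]: D(K, 134) = 229; 229 ⊕ 148 = 113.
P[3]: D(K, 71) = 166; 166 ⊕ 134 = 32.
P[4]: D(K, 1) = 96; 96 ⊕ 71 = 39.
P[5]: D(K, 138) = 233; 233 ⊕ 1 = 232.
Blocks that differ from the original plaintext: P[4], P[5].

P[1] = 52, P[2] = 113, P[3] = 32, P[4] = 39, P[5] = 232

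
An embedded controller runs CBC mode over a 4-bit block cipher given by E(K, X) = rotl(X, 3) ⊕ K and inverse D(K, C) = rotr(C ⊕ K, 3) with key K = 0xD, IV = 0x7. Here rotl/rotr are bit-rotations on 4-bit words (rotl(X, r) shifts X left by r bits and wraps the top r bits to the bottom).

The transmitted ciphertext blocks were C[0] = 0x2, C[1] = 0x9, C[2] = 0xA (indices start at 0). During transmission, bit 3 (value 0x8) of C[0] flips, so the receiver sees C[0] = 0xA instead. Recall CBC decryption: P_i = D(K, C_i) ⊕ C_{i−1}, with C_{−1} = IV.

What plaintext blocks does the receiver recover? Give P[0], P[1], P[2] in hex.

P[0] = 0x9, P[1] = 0x2, P[2] = 0x7

Only C[0] changed, to 0xA. In CBC, a change in C_i garbles P_i and flips the same bit in P_{i+1}. Decrypting the received ciphertext:
P[0]: D(K, 0xA) = 0xE; 0xE ⊕ 0x7 = 0x9.
P[1]: D(K, 0x9) = 0x8; 0x8 ⊕ 0xA = 0x2.
P[2]: D(K, 0xA) = 0xE; 0xE ⊕ 0x9 = 0x7.
Blocks that differ from the original plaintext: P[0], P[1].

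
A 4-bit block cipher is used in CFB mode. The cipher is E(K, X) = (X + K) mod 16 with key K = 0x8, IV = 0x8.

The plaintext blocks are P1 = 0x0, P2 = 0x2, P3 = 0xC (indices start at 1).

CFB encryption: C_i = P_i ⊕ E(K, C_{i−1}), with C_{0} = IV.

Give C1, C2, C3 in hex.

C1 = 0x0, C2 = 0xA, C3 = 0xE

C1: E(K, 0x8) = 0x0; 0x0 ⊕ 0x0 = 0x0.
C2: E(K, 0x0) = 0x8; 0x2 ⊕ 0x8 = 0xA.
C3: E(K, 0xA) = 0x2; 0xC ⊕ 0x2 = 0xE.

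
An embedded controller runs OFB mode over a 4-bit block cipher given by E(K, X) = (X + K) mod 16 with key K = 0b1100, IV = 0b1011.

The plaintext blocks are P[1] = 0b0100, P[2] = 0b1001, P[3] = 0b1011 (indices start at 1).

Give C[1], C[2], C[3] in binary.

OFB encryption: S_i = E(K, S_{i−1}) with S_{0} = IV; C_i = P_i ⊕ S_i.
C[1]: S = E(K, 0b1011) = 0b0111; 0b0100 ⊕ 0b0111 = 0b0011.
C[2]: S = E(K, 0b0111) = 0b0011; 0b1001 ⊕ 0b0011 = 0b1010.
C[3]: S = E(K, 0b0011) = 0b1111; 0b1011 ⊕ 0b1111 = 0b0100.

C[1] = 0b0011, C[2] = 0b1010, C[3] = 0b0100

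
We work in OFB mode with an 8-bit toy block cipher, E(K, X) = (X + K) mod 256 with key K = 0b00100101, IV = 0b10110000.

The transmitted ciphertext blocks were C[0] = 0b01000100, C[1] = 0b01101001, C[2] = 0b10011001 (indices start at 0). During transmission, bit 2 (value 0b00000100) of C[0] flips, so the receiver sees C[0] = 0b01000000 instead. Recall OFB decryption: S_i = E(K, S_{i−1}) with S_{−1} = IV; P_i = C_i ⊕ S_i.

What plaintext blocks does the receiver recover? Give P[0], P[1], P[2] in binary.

Only C[0] changed, to 0b01000000. In OFB, a change in C_i flips the same bit in P_i only; the keystream is unaffected. Decrypting the received ciphertext:
P[0]: S = E(K, 0b10110000) = 0b11010101; 0b01000000 ⊕ 0b11010101 = 0b10010101.
P[1]: S = E(K, 0b11010101) = 0b11111010; 0b01101001 ⊕ 0b11111010 = 0b10010011.
P[2]: S = E(K, 0b11111010) = 0b00011111; 0b10011001 ⊕ 0b00011111 = 0b10000110.
Blocks that differ from the original plaintext: P[0].

P[0] = 0b10010101, P[1] = 0b10010011, P[2] = 0b10000110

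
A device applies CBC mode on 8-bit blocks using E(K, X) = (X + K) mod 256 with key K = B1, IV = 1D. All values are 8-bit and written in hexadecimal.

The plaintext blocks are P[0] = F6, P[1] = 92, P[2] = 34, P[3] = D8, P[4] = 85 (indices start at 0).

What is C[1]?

CBC encryption: C_i = E(K, P_i ⊕ C_{i−1}), with C_{−1} = IV.
C[0]: P[0] ⊕ 1D = EB; E(K, EB) = 9C.
C[1]: P[1] ⊕ 9C = 0E; E(K, 0E) = BF.

C[1] = BF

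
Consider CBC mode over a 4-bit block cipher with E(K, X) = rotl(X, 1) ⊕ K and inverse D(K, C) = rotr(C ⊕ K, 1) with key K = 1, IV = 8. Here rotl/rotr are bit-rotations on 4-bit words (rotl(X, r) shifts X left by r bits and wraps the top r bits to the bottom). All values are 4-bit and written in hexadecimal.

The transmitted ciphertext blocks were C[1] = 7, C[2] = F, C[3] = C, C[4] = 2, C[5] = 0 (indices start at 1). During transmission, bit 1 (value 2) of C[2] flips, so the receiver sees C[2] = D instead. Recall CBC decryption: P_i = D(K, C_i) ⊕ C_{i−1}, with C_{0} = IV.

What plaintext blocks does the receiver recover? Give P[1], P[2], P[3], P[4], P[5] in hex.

P[1] = B, P[2] = 1, P[3] = 3, P[4] = 5, P[5] = A

Only C[2] changed, to D. In CBC, a change in C_i garbles P_i and flips the same bit in P_{i+1}. Decrypting the received ciphertext:
P[1]: D(K, 7) = 3; 3 ⊕ 8 = B.
P[2]: D(K, D) = 6; 6 ⊕ 7 = 1.
P[3]: D(K, C) = E; E ⊕ D = 3.
P[4]: D(K, 2) = 9; 9 ⊕ C = 5.
P[5]: D(K, 0) = 8; 8 ⊕ 2 = A.
Blocks that differ from the original plaintext: P[2], P[3].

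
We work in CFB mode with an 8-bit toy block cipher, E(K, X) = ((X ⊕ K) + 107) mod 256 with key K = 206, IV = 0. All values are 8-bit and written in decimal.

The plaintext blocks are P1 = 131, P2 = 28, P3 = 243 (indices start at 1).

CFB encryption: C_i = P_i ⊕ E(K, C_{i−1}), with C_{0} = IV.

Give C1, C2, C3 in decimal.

C1: E(K, 0) = 57; 131 ⊕ 57 = 186.
C2: E(K, 186) = 223; 28 ⊕ 223 = 195.
C3: E(K, 195) = 120; 243 ⊕ 120 = 139.

C1 = 186, C2 = 195, C3 = 139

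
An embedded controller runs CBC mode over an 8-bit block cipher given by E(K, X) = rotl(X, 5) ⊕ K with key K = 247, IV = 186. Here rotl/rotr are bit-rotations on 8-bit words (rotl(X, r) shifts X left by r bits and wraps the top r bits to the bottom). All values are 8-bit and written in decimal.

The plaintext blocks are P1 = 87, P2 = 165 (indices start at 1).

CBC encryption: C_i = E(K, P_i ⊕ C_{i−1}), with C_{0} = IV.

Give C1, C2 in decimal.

C1 = 74, C2 = 10

C1: P1 ⊕ 186 = 237; E(K, 237) = 74.
C2: P2 ⊕ 74 = 239; E(K, 239) = 10.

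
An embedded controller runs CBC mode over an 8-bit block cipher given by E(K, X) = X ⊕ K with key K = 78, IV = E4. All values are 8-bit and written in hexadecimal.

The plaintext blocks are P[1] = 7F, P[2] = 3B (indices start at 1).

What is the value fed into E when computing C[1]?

CBC encryption: C_i = E(K, P_i ⊕ C_{i−1}), with C_{0} = IV.
C[1]: P[1] ⊕ E4 = 9B; E(K, 9B) = E3.
So the input to E for block [1] is 9B.

9B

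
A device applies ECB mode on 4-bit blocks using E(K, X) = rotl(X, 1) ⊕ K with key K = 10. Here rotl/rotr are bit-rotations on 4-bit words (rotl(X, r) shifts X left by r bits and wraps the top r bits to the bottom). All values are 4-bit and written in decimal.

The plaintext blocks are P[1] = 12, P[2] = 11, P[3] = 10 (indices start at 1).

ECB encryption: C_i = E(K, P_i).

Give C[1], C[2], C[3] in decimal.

C[1] = 3, C[2] = 13, C[3] = 15

C[1]: E(K, 12) = 3.
C[2]: E(K, 11) = 13.
C[3]: E(K, 10) = 15.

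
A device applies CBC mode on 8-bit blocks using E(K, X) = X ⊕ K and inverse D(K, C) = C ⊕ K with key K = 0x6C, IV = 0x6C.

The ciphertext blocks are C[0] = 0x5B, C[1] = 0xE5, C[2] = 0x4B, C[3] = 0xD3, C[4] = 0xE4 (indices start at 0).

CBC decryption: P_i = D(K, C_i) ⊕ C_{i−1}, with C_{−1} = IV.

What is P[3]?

P[3] = 0xF4

P[3]: D(K, 0xD3) = 0xBF; 0xBF ⊕ 0x4B = 0xF4.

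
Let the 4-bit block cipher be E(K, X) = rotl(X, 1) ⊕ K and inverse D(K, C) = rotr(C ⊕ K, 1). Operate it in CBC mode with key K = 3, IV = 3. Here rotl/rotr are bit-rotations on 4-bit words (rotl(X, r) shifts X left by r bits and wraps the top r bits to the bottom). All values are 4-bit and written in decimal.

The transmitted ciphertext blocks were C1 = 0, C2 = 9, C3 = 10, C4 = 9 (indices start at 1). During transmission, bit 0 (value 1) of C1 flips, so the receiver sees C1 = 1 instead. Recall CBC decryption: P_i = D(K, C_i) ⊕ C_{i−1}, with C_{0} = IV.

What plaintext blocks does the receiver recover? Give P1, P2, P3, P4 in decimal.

Only C1 changed, to 1. In CBC, a change in C_i garbles P_i and flips the same bit in P_{i+1}. Decrypting the received ciphertext:
P1: D(K, 1) = 1; 1 ⊕ 3 = 2.
P2: D(K, 9) = 5; 5 ⊕ 1 = 4.
P3: D(K, 10) = 12; 12 ⊕ 9 = 5.
P4: D(K, 9) = 5; 5 ⊕ 10 = 15.
Blocks that differ from the original plaintext: P1, P2.

P1 = 2, P2 = 4, P3 = 5, P4 = 15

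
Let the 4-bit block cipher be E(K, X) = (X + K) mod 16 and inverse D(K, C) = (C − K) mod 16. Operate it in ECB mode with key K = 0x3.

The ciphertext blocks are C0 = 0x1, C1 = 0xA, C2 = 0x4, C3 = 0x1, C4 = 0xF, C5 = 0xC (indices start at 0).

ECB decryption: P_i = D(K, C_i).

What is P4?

P4 = 0xC

P4: D(K, 0xF) = 0xC.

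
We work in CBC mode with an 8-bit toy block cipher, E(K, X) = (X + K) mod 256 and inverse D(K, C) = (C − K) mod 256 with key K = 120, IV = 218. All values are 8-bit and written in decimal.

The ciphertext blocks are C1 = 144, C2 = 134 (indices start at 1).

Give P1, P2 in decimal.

P1 = 194, P2 = 158

CBC decryption: P_i = D(K, C_i) ⊕ C_{i−1}, with C_{0} = IV.
P1: D(K, 144) = 24; 24 ⊕ 218 = 194.
P2: D(K, 134) = 14; 14 ⊕ 144 = 158.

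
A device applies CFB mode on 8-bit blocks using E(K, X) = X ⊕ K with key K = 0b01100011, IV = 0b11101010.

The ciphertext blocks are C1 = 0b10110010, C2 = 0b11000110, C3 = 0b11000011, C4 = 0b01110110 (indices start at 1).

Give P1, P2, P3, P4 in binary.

CFB decryption: P_i = C_i ⊕ E(K, C_{i−1}), with C_{0} = IV.
P1: E(K, 0b11101010) = 0b10001001; 0b10110010 ⊕ 0b10001001 = 0b00111011.
P2: E(K, 0b10110010) = 0b11010001; 0b11000110 ⊕ 0b11010001 = 0b00010111.
P3: E(K, 0b11000110) = 0b10100101; 0b11000011 ⊕ 0b10100101 = 0b01100110.
P4: E(K, 0b11000011) = 0b10100000; 0b01110110 ⊕ 0b10100000 = 0b11010110.

P1 = 0b00111011, P2 = 0b00010111, P3 = 0b01100110, P4 = 0b11010110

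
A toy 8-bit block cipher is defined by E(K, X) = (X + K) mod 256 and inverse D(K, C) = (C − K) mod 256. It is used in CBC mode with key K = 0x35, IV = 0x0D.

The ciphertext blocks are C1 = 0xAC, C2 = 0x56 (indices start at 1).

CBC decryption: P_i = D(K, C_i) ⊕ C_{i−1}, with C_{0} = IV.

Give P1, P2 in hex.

P1: D(K, 0xAC) = 0x77; 0x77 ⊕ 0x0D = 0x7A.
P2: D(K, 0x56) = 0x21; 0x21 ⊕ 0xAC = 0x8D.

P1 = 0x7A, P2 = 0x8D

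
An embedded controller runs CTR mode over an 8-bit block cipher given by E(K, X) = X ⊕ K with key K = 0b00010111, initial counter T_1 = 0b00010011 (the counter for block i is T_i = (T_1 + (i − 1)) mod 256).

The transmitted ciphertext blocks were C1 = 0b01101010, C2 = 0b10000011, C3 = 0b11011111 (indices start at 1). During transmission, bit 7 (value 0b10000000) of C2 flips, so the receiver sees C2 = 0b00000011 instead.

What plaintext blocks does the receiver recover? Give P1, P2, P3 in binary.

CTR decryption: S_i = E(K, T_i) where T_i is the counter for block i; P_i = C_i ⊕ S_i.
Only C2 changed, to 0b00000011. In CTR, a change in C_i flips the same bit in P_i only; the keystream is unaffected. Decrypting the received ciphertext:
P1: T = 0b00010011, S = E(K, T) = 0b00000100; 0b01101010 ⊕ 0b00000100 = 0b01101110.
P2: T = 0b00010100, S = E(K, T) = 0b00000011; 0b00000011 ⊕ 0b00000011 = 0b00000000.
P3: T = 0b00010101, S = E(K, T) = 0b00000010; 0b11011111 ⊕ 0b00000010 = 0b11011101.
Blocks that differ from the original plaintext: P2.

P1 = 0b01101110, P2 = 0b00000000, P3 = 0b11011101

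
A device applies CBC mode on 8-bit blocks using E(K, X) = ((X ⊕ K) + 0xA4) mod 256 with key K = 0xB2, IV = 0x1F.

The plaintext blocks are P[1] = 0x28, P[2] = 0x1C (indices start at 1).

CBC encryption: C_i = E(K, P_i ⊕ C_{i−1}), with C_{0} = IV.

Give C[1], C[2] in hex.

C[1]: P[1] ⊕ 0x1F = 0x37; E(K, 0x37) = 0x29.
C[2]: P[2] ⊕ 0x29 = 0x35; E(K, 0x35) = 0x2B.

C[1] = 0x29, C[2] = 0x2B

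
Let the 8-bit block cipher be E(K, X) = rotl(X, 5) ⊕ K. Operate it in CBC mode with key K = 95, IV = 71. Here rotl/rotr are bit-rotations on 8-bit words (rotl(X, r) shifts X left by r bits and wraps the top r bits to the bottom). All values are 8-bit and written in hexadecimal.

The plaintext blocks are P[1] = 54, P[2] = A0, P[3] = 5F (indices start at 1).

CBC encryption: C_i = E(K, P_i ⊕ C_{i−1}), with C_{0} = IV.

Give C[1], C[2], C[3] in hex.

C[1]: P[1] ⊕ 71 = 25; E(K, 25) = 31.
C[2]: P[2] ⊕ 31 = 91; E(K, 91) = A7.
C[3]: P[3] ⊕ A7 = F8; E(K, F8) = 8A.

C[1] = 31, C[2] = A7, C[3] = 8A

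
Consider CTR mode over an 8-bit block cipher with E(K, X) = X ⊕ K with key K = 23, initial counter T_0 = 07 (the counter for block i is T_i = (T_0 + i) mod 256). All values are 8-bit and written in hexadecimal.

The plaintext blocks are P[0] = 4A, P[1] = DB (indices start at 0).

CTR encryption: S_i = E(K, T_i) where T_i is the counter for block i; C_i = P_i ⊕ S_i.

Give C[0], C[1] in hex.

C[0] = 6E, C[1] = F0

C[0]: T = 07, S = E(K, T) = 24; 4A ⊕ 24 = 6E.
C[1]: T = 08, S = E(K, T) = 2B; DB ⊕ 2B = F0.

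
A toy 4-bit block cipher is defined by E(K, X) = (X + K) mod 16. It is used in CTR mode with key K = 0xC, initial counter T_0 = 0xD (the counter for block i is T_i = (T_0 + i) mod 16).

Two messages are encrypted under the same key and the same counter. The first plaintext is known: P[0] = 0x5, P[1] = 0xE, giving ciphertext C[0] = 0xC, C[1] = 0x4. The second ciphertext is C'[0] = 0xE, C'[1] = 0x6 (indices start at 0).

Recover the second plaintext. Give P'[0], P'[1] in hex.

In CTR with a reused counter, both messages share the same keystream S_i, so C_i ⊕ C'_i = P_i ⊕ P'_i and thus P'_i = P_i ⊕ C_i ⊕ C'_i.
P'[0]: 0x5 ⊕ 0xC ⊕ 0xE = 0x7.
P'[1]: 0xE ⊕ 0x4 ⊕ 0x6 = 0xC.

P'[0] = 0x7, P'[1] = 0xC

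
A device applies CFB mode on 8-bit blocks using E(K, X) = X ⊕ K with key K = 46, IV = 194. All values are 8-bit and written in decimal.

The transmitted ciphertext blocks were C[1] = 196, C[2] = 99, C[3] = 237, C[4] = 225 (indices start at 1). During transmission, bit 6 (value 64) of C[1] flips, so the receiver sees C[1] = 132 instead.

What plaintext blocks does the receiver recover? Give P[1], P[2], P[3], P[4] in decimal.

CFB decryption: P_i = C_i ⊕ E(K, C_{i−1}), with C_{0} = IV.
Only C[1] changed, to 132. In CFB, a change in C_i flips the same bit in P_i and garbles P_{i+1}. Decrypting the received ciphertext:
P[1]: E(K, 194) = 236; 132 ⊕ 236 = 104.
P[2]: E(K, 132) = 170; 99 ⊕ 170 = 201.
P[3]: E(K, 99) = 77; 237 ⊕ 77 = 160.
P[4]: E(K, 237) = 195; 225 ⊕ 195 = 34.
Blocks that differ from the original plaintext: P[1], P[2].

P[1] = 104, P[2] = 201, P[3] = 160, P[4] = 34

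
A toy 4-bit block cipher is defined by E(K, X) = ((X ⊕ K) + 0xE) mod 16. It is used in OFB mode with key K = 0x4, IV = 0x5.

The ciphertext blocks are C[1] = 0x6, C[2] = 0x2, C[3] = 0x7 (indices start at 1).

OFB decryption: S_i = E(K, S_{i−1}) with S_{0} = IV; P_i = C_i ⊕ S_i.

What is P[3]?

P[3] = 0xC

P[1]: S = E(K, 0x5) = 0xF; 0x6 ⊕ 0xF = 0x9.
P[2]: S = E(K, 0xF) = 0x9; 0x2 ⊕ 0x9 = 0xB.
P[3]: S = E(K, 0x9) = 0xB; 0x7 ⊕ 0xB = 0xC.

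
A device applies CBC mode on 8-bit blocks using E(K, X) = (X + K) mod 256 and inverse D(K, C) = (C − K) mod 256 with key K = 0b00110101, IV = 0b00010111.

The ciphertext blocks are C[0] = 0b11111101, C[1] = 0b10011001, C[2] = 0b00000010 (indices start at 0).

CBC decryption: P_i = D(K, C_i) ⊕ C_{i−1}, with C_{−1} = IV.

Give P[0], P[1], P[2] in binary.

P[0] = 0b11011111, P[1] = 0b10011001, P[2] = 0b01010100

P[0]: D(K, 0b11111101) = 0b11001000; 0b11001000 ⊕ 0b00010111 = 0b11011111.
P[1]: D(K, 0b10011001) = 0b01100100; 0b01100100 ⊕ 0b11111101 = 0b10011001.
P[2]: D(K, 0b00000010) = 0b11001101; 0b11001101 ⊕ 0b10011001 = 0b01010100.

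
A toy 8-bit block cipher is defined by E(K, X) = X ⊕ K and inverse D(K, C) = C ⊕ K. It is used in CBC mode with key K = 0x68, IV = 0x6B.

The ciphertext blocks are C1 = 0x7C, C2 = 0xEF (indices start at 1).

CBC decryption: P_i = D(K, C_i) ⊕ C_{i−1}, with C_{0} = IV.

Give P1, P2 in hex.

P1: D(K, 0x7C) = 0x14; 0x14 ⊕ 0x6B = 0x7F.
P2: D(K, 0xEF) = 0x87; 0x87 ⊕ 0x7C = 0xFB.

P1 = 0x7F, P2 = 0xFB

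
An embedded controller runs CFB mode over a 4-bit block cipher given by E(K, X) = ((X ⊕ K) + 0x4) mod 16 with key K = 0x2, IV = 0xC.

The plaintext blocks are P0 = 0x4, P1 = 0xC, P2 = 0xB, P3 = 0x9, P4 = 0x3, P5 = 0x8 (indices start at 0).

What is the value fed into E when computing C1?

0x6

CFB encryption: C_i = P_i ⊕ E(K, C_{i−1}), with C_{−1} = IV.
C0: E(K, 0xC) = 0x2; 0x4 ⊕ 0x2 = 0x6.
C1: E(K, 0x6) = 0x8; 0xC ⊕ 0x8 = 0x4.
So the input to E for block 1 is 0x6.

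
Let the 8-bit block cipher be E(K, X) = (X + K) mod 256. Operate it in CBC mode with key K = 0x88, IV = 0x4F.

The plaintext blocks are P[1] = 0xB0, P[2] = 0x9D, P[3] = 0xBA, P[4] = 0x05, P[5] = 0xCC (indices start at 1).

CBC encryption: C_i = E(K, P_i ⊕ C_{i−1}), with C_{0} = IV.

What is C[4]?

C[4] = 0x2D

C[1]: P[1] ⊕ 0x4F = 0xFF; E(K, 0xFF) = 0x87.
C[2]: P[2] ⊕ 0x87 = 0x1A; E(K, 0x1A) = 0xA2.
C[3]: P[3] ⊕ 0xA2 = 0x18; E(K, 0x18) = 0xA0.
C[4]: P[4] ⊕ 0xA0 = 0xA5; E(K, 0xA5) = 0x2D.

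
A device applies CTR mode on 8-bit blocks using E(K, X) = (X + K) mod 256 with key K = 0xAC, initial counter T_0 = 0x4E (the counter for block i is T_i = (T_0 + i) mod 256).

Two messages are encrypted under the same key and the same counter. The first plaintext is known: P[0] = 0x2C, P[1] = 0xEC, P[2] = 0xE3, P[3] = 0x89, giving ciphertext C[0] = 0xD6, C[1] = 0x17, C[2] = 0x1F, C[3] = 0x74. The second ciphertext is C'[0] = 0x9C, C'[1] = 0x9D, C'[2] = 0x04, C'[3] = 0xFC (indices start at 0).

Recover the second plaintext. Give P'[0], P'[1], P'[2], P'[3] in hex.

P'[0] = 0x66, P'[1] = 0x66, P'[2] = 0xF8, P'[3] = 0x01

In CTR with a reused counter, both messages share the same keystream S_i, so C_i ⊕ C'_i = P_i ⊕ P'_i and thus P'_i = P_i ⊕ C_i ⊕ C'_i.
P'[0]: 0x2C ⊕ 0xD6 ⊕ 0x9C = 0x66.
P'[1]: 0xEC ⊕ 0x17 ⊕ 0x9D = 0x66.
P'[2]: 0xE3 ⊕ 0x1F ⊕ 0x04 = 0xF8.
P'[3]: 0x89 ⊕ 0x74 ⊕ 0xFC = 0x01.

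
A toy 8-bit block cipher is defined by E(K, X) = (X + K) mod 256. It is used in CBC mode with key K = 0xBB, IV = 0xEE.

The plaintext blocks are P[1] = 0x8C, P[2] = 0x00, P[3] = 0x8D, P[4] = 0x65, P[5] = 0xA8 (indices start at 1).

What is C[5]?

C[5] = 0x53

CBC encryption: C_i = E(K, P_i ⊕ C_{i−1}), with C_{0} = IV.
C[1]: P[1] ⊕ 0xEE = 0x62; E(K, 0x62) = 0x1D.
C[2]: P[2] ⊕ 0x1D = 0x1D; E(K, 0x1D) = 0xD8.
C[3]: P[3] ⊕ 0xD8 = 0x55; E(K, 0x55) = 0x10.
C[4]: P[4] ⊕ 0x10 = 0x75; E(K, 0x75) = 0x30.
C[5]: P[5] ⊕ 0x30 = 0x98; E(K, 0x98) = 0x53.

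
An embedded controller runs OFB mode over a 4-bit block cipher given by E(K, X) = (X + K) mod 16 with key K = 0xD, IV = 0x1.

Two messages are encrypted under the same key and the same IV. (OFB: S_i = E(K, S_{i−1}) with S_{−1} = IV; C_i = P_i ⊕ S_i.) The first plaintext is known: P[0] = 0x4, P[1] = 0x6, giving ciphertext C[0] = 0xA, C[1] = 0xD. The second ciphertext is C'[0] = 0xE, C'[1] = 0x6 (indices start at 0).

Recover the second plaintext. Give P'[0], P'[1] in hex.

P'[0] = 0x0, P'[1] = 0xD

In OFB with a reused IV, both messages share the same keystream S_i, so C_i ⊕ C'_i = P_i ⊕ P'_i and thus P'_i = P_i ⊕ C_i ⊕ C'_i.
P'[0]: 0x4 ⊕ 0xA ⊕ 0xE = 0x0.
P'[1]: 0x6 ⊕ 0xD ⊕ 0x6 = 0xD.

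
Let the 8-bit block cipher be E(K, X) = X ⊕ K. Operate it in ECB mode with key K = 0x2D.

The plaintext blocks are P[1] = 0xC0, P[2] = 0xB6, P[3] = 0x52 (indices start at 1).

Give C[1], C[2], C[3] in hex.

ECB encryption: C_i = E(K, P_i).
C[1]: E(K, 0xC0) = 0xED.
C[2]: E(K, 0xB6) = 0x9B.
C[3]: E(K, 0x52) = 0x7F.

C[1] = 0xED, C[2] = 0x9B, C[3] = 0x7F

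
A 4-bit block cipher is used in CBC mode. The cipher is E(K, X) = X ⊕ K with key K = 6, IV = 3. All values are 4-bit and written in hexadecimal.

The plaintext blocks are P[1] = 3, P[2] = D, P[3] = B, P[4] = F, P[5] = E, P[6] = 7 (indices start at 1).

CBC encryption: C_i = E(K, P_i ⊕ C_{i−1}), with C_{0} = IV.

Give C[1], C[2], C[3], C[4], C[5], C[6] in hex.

C[1] = 6, C[2] = D, C[3] = 0, C[4] = 9, C[5] = 1, C[6] = 0

C[1]: P[1] ⊕ 3 = 0; E(K, 0) = 6.
C[2]: P[2] ⊕ 6 = B; E(K, B) = D.
C[3]: P[3] ⊕ D = 6; E(K, 6) = 0.
C[4]: P[4] ⊕ 0 = F; E(K, F) = 9.
C[5]: P[5] ⊕ 9 = 7; E(K, 7) = 1.
C[6]: P[6] ⊕ 1 = 6; E(K, 6) = 0.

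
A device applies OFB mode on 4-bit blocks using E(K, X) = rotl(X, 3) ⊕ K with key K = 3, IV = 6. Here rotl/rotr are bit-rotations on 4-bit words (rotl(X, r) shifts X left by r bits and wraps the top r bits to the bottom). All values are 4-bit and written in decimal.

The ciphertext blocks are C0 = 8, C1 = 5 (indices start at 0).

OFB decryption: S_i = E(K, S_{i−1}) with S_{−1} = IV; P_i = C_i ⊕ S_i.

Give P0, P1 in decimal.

P0 = 8, P1 = 6

P0: S = E(K, 6) = 0; 8 ⊕ 0 = 8.
P1: S = E(K, 0) = 3; 5 ⊕ 3 = 6.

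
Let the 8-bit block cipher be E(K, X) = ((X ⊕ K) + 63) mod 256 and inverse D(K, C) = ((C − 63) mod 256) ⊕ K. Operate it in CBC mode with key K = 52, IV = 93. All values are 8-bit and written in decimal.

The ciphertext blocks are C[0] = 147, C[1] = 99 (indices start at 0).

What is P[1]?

P[1] = 131

CBC decryption: P_i = D(K, C_i) ⊕ C_{i−1}, with C_{−1} = IV.
P[1]: D(K, 99) = 16; 16 ⊕ 147 = 131.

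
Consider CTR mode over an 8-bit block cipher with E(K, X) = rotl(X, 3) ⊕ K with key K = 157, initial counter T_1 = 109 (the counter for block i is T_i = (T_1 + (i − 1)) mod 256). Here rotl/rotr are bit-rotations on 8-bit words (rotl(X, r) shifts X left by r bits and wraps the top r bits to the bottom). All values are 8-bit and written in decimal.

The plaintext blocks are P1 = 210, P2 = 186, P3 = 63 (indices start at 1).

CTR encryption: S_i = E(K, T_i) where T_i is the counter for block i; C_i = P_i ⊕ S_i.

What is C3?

C1: T = 109, S = E(K, T) = 246; 210 ⊕ 246 = 36.
C2: T = 110, S = E(K, T) = 238; 186 ⊕ 238 = 84.
C3: T = 111, S = E(K, T) = 230; 63 ⊕ 230 = 217.

C3 = 217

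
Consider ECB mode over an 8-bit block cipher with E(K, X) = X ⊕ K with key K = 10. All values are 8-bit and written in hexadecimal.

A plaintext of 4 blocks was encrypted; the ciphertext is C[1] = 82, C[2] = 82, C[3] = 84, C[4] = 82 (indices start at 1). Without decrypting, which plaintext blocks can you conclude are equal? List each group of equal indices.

ECB encrypts each block independently with the same key, so equal ciphertext blocks imply equal plaintext blocks.
C[1] = C[2] = C[4] = 82, so P[1] = P[2] = P[4].

P[1] = P[2] = P[4]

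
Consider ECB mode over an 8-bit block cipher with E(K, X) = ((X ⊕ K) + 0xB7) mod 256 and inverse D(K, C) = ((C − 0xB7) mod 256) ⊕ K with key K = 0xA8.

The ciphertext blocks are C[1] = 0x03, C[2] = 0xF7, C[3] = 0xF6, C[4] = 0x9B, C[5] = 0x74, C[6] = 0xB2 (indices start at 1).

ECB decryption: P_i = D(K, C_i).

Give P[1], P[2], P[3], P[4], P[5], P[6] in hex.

P[1] = 0xE4, P[2] = 0xE8, P[3] = 0x97, P[4] = 0x4C, P[5] = 0x15, P[6] = 0x53

P[1]: D(K, 0x03) = 0xE4.
P[2]: D(K, 0xF7) = 0xE8.
P[3]: D(K, 0xF6) = 0x97.
P[4]: D(K, 0x9B) = 0x4C.
P[5]: D(K, 0x74) = 0x15.
P[6]: D(K, 0xB2) = 0x53.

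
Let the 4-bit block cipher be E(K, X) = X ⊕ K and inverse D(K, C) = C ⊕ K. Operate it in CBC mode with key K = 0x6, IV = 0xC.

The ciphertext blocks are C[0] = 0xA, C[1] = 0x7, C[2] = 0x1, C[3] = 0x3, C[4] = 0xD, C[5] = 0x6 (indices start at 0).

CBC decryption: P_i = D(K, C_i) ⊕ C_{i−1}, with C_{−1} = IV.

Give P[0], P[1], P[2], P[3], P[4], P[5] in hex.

P[0]: D(K, 0xA) = 0xC; 0xC ⊕ 0xC = 0x0.
P[1]: D(K, 0x7) = 0x1; 0x1 ⊕ 0xA = 0xB.
P[2]: D(K, 0x1) = 0x7; 0x7 ⊕ 0x7 = 0x0.
P[3]: D(K, 0x3) = 0x5; 0x5 ⊕ 0x1 = 0x4.
P[4]: D(K, 0xD) = 0xB; 0xB ⊕ 0x3 = 0x8.
P[5]: D(K, 0x6) = 0x0; 0x0 ⊕ 0xD = 0xD.

P[0] = 0x0, P[1] = 0xB, P[2] = 0x0, P[3] = 0x4, P[4] = 0x8, P[5] = 0xD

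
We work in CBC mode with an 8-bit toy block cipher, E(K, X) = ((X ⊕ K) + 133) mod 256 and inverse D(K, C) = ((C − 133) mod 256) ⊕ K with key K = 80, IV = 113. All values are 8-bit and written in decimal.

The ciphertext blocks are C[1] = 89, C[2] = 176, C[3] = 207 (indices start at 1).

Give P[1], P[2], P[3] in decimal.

P[1] = 245, P[2] = 34, P[3] = 170

CBC decryption: P_i = D(K, C_i) ⊕ C_{i−1}, with C_{0} = IV.
P[1]: D(K, 89) = 132; 132 ⊕ 113 = 245.
P[2]: D(K, 176) = 123; 123 ⊕ 89 = 34.
P[3]: D(K, 207) = 26; 26 ⊕ 176 = 170.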